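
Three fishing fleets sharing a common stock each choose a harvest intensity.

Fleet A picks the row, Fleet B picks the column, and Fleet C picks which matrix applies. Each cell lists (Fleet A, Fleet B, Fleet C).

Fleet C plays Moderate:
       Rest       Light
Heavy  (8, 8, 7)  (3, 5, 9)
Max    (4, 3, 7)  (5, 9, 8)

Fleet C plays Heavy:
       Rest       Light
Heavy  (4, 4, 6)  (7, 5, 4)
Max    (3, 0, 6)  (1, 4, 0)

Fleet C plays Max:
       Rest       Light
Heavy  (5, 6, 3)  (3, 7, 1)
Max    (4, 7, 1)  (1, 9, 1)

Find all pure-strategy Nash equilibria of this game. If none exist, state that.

Fleet A against (Rest, Moderate): payoffs 8, 4 → best response Heavy.
Fleet A against (Rest, Heavy): payoffs 4, 3 → best response Heavy.
Fleet A against (Rest, Max): payoffs 5, 4 → best response Heavy.
Fleet A against (Light, Moderate): payoffs 3, 5 → best response Max.
Fleet A against (Light, Heavy): payoffs 7, 1 → best response Heavy.
Fleet A against (Light, Max): payoffs 3, 1 → best response Heavy.
Fleet B against (Heavy, Moderate): payoffs 8, 5 → best response Rest.
Fleet B against (Heavy, Heavy): payoffs 4, 5 → best response Light.
Fleet B against (Heavy, Max): payoffs 6, 7 → best response Light.
Fleet B against (Max, Moderate): payoffs 3, 9 → best response Light.
Fleet B against (Max, Heavy): payoffs 0, 4 → best response Light.
Fleet B against (Max, Max): payoffs 7, 9 → best response Light.
Fleet C against (Heavy, Rest): payoffs 7, 6, 3 → best response Moderate.
Fleet C against (Heavy, Light): payoffs 9, 4, 1 → best response Moderate.
Fleet C against (Max, Rest): payoffs 7, 6, 1 → best response Moderate.
Fleet C against (Max, Light): payoffs 8, 0, 1 → best response Moderate.
Mutual best responses: (Heavy, Rest, Moderate); (Max, Light, Moderate).

Pure-strategy Nash equilibria: (Heavy, Rest, Moderate), (Max, Light, Moderate)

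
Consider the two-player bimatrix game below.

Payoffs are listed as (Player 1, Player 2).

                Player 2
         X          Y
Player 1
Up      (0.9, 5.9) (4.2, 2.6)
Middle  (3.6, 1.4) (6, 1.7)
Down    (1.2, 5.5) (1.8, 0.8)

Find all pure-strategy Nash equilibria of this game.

Player 1 against X: payoffs 0.9, 3.6, 1.2 → best response Middle.
Player 1 against Y: payoffs 4.2, 6, 1.8 → best response Middle.
Player 2 against Up: payoffs 5.9, 2.6 → best response X.
Player 2 against Middle: payoffs 1.4, 1.7 → best response Y.
Player 2 against Down: payoffs 5.5, 0.8 → best response X.
Mutual best responses: (Middle, Y).

The unique pure-strategy Nash equilibrium is (Middle, Y).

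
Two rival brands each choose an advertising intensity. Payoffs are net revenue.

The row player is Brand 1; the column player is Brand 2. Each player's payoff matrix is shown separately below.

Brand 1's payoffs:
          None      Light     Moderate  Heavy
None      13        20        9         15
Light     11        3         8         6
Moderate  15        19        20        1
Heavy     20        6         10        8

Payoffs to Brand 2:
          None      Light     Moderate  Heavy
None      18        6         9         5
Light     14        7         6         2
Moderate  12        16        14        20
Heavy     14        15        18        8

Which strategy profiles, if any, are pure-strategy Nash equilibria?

(None, None): Brand 1 can switch to Moderate (13 → 15). Not NE.
(None, Light): Brand 2 can switch to None (6 → 18). Not NE.
(None, Moderate): Brand 1 can switch to Moderate (9 → 20). Not NE.
(None, Heavy): Brand 2 can switch to None (5 → 18). Not NE.
(Light, None): Brand 1 can switch to None (11 → 13). Not NE.
(Light, Light): Brand 1 can switch to None (3 → 20). Not NE.
(The remaining 10 profiles each have a profitable deviation by the same check.)

No pure-strategy Nash equilibrium.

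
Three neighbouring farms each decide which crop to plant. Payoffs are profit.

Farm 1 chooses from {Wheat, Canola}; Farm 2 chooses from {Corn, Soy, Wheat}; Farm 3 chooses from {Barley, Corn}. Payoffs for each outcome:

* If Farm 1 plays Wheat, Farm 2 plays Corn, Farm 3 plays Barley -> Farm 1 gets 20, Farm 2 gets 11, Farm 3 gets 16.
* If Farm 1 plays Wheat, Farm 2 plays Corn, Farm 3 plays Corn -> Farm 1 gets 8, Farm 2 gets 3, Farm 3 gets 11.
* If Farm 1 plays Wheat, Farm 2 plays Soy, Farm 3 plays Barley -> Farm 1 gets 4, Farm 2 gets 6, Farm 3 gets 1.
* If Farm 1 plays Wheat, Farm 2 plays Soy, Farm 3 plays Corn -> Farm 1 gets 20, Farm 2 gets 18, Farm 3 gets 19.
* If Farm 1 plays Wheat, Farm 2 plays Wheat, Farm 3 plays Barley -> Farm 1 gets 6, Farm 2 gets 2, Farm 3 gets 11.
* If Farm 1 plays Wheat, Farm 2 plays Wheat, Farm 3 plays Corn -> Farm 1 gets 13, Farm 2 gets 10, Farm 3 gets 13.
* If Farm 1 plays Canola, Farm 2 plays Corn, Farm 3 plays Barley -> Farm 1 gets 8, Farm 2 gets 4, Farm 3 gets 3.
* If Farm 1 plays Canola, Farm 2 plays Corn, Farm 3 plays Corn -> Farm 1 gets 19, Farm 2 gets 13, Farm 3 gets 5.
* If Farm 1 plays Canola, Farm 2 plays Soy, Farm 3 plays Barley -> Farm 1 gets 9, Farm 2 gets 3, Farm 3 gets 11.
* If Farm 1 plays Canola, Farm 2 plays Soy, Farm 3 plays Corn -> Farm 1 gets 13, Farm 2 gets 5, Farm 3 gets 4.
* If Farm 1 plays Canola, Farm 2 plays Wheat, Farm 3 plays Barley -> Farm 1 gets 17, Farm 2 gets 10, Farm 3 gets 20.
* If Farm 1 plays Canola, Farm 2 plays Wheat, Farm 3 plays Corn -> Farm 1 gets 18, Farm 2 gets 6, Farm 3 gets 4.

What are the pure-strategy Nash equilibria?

(Wheat, Corn, Barley); (Wheat, Soy, Corn); (Canola, Corn, Corn); (Canola, Wheat, Barley)

Farm 1 against (Corn, Barley): payoffs 20, 8 → best response Wheat.
Farm 1 against (Corn, Corn): payoffs 8, 19 → best response Canola.
Farm 1 against (Soy, Barley): payoffs 4, 9 → best response Canola.
Farm 1 against (Soy, Corn): payoffs 20, 13 → best response Wheat.
Farm 1 against (Wheat, Barley): payoffs 6, 17 → best response Canola.
Farm 1 against (Wheat, Corn): payoffs 13, 18 → best response Canola.
Farm 2 against (Wheat, Barley): payoffs 11, 6, 2 → best response Corn.
Farm 2 against (Wheat, Corn): payoffs 3, 18, 10 → best response Soy.
Farm 2 against (Canola, Barley): payoffs 4, 3, 10 → best response Wheat.
Farm 2 against (Canola, Corn): payoffs 13, 5, 6 → best response Corn.
Farm 3 against (Wheat, Corn): payoffs 16, 11 → best response Barley.
Farm 3 against (Wheat, Soy): payoffs 1, 19 → best response Corn.
Farm 3 against (Wheat, Wheat): payoffs 11, 13 → best response Corn.
Farm 3 against (Canola, Corn): payoffs 3, 5 → best response Corn.
Farm 3 against (Canola, Soy): payoffs 11, 4 → best response Barley.
Farm 3 against (Canola, Wheat): payoffs 20, 4 → best response Barley.
Mutual best responses: (Wheat, Corn, Barley); (Wheat, Soy, Corn); (Canola, Corn, Corn); (Canola, Wheat, Barley).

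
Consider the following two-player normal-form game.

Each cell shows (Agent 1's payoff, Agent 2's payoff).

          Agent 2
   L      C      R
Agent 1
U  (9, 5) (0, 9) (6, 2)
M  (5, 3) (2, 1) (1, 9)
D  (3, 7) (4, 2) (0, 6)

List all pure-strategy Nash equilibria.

(U, L): Agent 2 can switch to C (5 → 9). Not NE.
(U, C): Agent 1 can switch to M (0 → 2). Not NE.
(U, R): Agent 2 can switch to L (2 → 5). Not NE.
(M, L): Agent 1 can switch to U (5 → 9). Not NE.
(M, C): Agent 1 can switch to D (2 → 4). Not NE.
(M, R): Agent 1 can switch to U (1 → 6). Not NE.
(The remaining 3 profiles each have a profitable deviation by the same check.)

There is no pure-strategy Nash equilibrium.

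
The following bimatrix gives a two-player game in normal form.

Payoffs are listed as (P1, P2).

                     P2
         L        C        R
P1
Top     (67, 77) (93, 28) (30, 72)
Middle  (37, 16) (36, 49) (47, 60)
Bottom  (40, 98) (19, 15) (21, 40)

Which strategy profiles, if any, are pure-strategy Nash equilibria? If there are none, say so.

(Top, L); (Middle, R)

For each player, find the best response to each opponent profile; mutual best responses are the pure NE.
P1 against L: payoffs 67, 37, 40 → best response Top.
P1 against C: payoffs 93, 36, 19 → best response Top.
P1 against R: payoffs 30, 47, 21 → best response Middle.
P2 against Top: payoffs 77, 28, 72 → best response L.
P2 against Middle: payoffs 16, 49, 60 → best response R.
P2 against Bottom: payoffs 98, 15, 40 → best response L.
Mutual best responses: (Top, L); (Middle, R).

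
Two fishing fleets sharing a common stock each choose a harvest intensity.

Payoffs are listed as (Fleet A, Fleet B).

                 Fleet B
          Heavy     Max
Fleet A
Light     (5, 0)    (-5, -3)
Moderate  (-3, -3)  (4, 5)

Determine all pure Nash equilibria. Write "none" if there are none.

Check each profile: it is a Nash equilibrium iff no player can strictly gain by switching unilaterally.
(Light, Heavy): Fleet A gets 5, best alternative -3; Fleet B gets 0, best alternative -3. No profitable deviation — NE.
(Light, Max): Fleet A can switch to Moderate (-5 → 4). Not NE.
(Moderate, Heavy): Fleet A can switch to Light (-3 → 5). Not NE.
(Moderate, Max): Fleet A gets 4, best alternative -5; Fleet B gets 5, best alternative -3. No profitable deviation — NE.

(Light, Heavy) and (Moderate, Max)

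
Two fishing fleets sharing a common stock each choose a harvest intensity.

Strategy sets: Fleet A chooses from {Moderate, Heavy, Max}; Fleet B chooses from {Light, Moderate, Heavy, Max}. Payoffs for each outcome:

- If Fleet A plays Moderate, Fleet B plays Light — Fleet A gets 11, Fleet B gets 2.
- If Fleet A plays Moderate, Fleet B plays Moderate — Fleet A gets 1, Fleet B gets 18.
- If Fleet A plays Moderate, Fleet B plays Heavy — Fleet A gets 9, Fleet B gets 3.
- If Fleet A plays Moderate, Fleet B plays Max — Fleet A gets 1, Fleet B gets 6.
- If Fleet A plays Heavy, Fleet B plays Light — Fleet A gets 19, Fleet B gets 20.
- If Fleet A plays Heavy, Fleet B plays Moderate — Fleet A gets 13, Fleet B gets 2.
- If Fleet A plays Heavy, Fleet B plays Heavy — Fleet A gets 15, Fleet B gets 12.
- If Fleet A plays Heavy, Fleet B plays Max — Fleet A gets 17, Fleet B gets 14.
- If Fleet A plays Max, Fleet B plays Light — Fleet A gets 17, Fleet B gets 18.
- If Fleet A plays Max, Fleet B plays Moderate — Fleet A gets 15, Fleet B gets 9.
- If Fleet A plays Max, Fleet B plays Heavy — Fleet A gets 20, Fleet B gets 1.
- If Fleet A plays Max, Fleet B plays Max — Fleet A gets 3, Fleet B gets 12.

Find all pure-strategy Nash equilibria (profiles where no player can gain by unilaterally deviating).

The unique pure-strategy Nash equilibrium is (Heavy, Light).

Mark each player's best response to every combination of opponents' strategies; a profile where every player is best-responding is a pure Nash equilibrium.
Fleet A against Light: payoffs 11, 19, 17 → best response Heavy.
Fleet A against Moderate: payoffs 1, 13, 15 → best response Max.
Fleet A against Heavy: payoffs 9, 15, 20 → best response Max.
Fleet A against Max: payoffs 1, 17, 3 → best response Heavy.
Fleet B against Moderate: payoffs 2, 18, 3, 6 → best response Moderate.
Fleet B against Heavy: payoffs 20, 2, 12, 14 → best response Light.
Fleet B against Max: payoffs 18, 9, 1, 12 → best response Light.
Mutual best responses: (Heavy, Light).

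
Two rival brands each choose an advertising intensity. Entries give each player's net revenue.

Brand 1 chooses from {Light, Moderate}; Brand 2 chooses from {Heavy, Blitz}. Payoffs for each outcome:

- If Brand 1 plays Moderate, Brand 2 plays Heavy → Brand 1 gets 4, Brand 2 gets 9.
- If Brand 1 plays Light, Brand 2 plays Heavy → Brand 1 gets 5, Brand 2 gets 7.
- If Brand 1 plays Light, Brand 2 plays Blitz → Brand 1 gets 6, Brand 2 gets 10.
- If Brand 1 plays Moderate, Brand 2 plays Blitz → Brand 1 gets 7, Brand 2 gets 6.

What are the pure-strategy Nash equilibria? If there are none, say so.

This game has no pure Nash equilibrium.

For each player, find the best response to each opponent profile; mutual best responses are the pure NE.
Brand 1 against Heavy: payoffs 5, 4 → best response Light.
Brand 1 against Blitz: payoffs 6, 7 → best response Moderate.
Brand 2 against Light: payoffs 7, 10 → best response Blitz.
Brand 2 against Moderate: payoffs 9, 6 → best response Heavy.
No profile is a mutual best response for all players.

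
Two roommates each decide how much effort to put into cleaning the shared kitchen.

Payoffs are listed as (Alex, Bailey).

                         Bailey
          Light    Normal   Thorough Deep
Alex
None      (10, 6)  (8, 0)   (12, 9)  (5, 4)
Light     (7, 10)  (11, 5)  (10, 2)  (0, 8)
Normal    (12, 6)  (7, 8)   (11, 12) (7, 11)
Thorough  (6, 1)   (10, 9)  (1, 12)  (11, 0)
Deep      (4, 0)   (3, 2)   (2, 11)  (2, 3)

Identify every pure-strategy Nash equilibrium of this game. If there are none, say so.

The unique pure-strategy Nash equilibrium is (None, Thorough).

(None, Light): Alex can switch to Normal (10 → 12). Not NE.
(None, Normal): Alex can switch to Light (8 → 11). Not NE.
(None, Thorough): Alex gets 12, best alternative 11; Bailey gets 9, best alternative 6. No profitable deviation — NE.
(None, Deep): Alex can switch to Normal (5 → 7). Not NE.
(Light, Light): Alex can switch to None (7 → 10). Not NE.
(Light, Normal): Bailey can switch to Light (5 → 10). Not NE.
(Light, Thorough): Alex can switch to None (10 → 12). Not NE.
(Light, Deep): Alex can switch to None (0 → 5). Not NE.
(Normal, Light): Bailey can switch to Normal (6 → 8). Not NE.
(Normal, Normal): Alex can switch to None (7 → 8). Not NE.
(Normal, Thorough): Alex can switch to None (11 → 12). Not NE.
(Normal, Deep): Alex can switch to Thorough (7 → 11). Not NE.
(Thorough, Light): Alex can switch to None (6 → 10). Not NE.
(The remaining 7 profiles each have a profitable deviation by the same check.)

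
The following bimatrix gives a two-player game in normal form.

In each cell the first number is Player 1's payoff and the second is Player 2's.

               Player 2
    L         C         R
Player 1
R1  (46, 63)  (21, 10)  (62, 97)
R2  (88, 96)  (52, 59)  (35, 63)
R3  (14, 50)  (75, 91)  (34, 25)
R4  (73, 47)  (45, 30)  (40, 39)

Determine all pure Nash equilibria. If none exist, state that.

(R1, R); (R2, L); (R3, C)

Player 1 against L: payoffs 46, 88, 14, 73 → best response R2.
Player 1 against C: payoffs 21, 52, 75, 45 → best response R3.
Player 1 against R: payoffs 62, 35, 34, 40 → best response R1.
Player 2 against R1: payoffs 63, 10, 97 → best response R.
Player 2 against R2: payoffs 96, 59, 63 → best response L.
Player 2 against R3: payoffs 50, 91, 25 → best response C.
Player 2 against R4: payoffs 47, 30, 39 → best response L.
Mutual best responses: (R1, R); (R2, L); (R3, C).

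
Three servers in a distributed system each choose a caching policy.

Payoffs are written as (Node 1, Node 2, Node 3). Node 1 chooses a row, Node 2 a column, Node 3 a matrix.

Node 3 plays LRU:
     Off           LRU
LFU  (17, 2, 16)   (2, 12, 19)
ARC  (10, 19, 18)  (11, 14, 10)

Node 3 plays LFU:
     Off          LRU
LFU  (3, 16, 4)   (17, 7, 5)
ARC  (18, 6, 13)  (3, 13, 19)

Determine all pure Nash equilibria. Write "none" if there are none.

This game has no pure Nash equilibrium.

Check each profile: it is a Nash equilibrium iff no player can strictly gain by switching unilaterally.
(LFU, Off, LRU): Node 2 can switch to LRU (2 → 12). Not NE.
(LFU, Off, LFU): Node 1 can switch to ARC (3 → 18). Not NE.
(LFU, LRU, LRU): Node 1 can switch to ARC (2 → 11). Not NE.
(LFU, LRU, LFU): Node 2 can switch to Off (7 → 16). Not NE.
(ARC, Off, LRU): Node 1 can switch to LFU (10 → 17). Not NE.
(ARC, Off, LFU): Node 2 can switch to LRU (6 → 13). Not NE.
(ARC, LRU, LRU): Node 2 can switch to Off (14 → 19). Not NE.
(ARC, LRU, LFU): Node 1 can switch to LFU (3 → 17). Not NE.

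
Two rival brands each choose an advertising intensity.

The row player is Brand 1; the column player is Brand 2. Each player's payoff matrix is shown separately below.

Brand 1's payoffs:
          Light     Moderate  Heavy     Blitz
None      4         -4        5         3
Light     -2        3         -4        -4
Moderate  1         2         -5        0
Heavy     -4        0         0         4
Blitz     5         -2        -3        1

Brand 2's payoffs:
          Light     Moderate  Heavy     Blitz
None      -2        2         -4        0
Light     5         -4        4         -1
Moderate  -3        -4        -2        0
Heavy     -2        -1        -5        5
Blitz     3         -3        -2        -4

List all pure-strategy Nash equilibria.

Brand 1 against Light: payoffs 4, -2, 1, -4, 5 → best response Blitz.
Brand 1 against Moderate: payoffs -4, 3, 2, 0, -2 → best response Light.
Brand 1 against Heavy: payoffs 5, -4, -5, 0, -3 → best response None.
Brand 1 against Blitz: payoffs 3, -4, 0, 4, 1 → best response Heavy.
Brand 2 against None: payoffs -2, 2, -4, 0 → best response Moderate.
Brand 2 against Light: payoffs 5, -4, 4, -1 → best response Light.
Brand 2 against Moderate: payoffs -3, -4, -2, 0 → best response Blitz.
Brand 2 against Heavy: payoffs -2, -1, -5, 5 → best response Blitz.
Brand 2 against Blitz: payoffs 3, -3, -2, -4 → best response Light.
Mutual best responses: (Heavy, Blitz); (Blitz, Light).

(Heavy, Blitz), (Blitz, Light)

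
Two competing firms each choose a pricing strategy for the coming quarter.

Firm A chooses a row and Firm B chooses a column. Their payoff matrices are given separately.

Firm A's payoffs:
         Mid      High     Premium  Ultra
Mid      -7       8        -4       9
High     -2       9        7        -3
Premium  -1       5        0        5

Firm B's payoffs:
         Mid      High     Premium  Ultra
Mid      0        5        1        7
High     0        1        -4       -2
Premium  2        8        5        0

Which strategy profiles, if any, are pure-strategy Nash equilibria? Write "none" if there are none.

(Mid, Mid): Firm A can switch to High (-7 → -2). Not NE.
(Mid, High): Firm A can switch to High (8 → 9). Not NE.
(Mid, Premium): Firm A can switch to High (-4 → 7). Not NE.
(Mid, Ultra): Firm A gets 9, best alternative 5; Firm B gets 7, best alternative 5. No profitable deviation — NE.
(High, Mid): Firm A can switch to Premium (-2 → -1). Not NE.
(High, High): Firm A gets 9, best alternative 8; Firm B gets 1, best alternative 0. No profitable deviation — NE.
(High, Premium): Firm B can switch to Mid (-4 → 0). Not NE.
(High, Ultra): Firm A can switch to Mid (-3 → 9). Not NE.
(Premium, Mid): Firm B can switch to High (2 → 8). Not NE.
(Premium, High): Firm A can switch to Mid (5 → 8). Not NE.
(Premium, Premium): Firm A can switch to High (0 → 7). Not NE.
(Premium, Ultra): Firm A can switch to Mid (5 → 9). Not NE.

(Mid, Ultra) and (High, High)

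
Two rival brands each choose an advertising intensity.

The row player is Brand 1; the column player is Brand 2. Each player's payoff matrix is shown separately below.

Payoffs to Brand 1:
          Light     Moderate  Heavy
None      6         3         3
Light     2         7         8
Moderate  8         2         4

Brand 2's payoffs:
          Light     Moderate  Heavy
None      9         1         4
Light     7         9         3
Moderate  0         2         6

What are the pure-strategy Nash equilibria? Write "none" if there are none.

Brand 1 against Light: payoffs 6, 2, 8 → best response Moderate.
Brand 1 against Moderate: payoffs 3, 7, 2 → best response Light.
Brand 1 against Heavy: payoffs 3, 8, 4 → best response Light.
Brand 2 against None: payoffs 9, 1, 4 → best response Light.
Brand 2 against Light: payoffs 7, 9, 3 → best response Moderate.
Brand 2 against Moderate: payoffs 0, 2, 6 → best response Heavy.
Mutual best responses: (Light, Moderate).

Pure NE: (Light, Moderate)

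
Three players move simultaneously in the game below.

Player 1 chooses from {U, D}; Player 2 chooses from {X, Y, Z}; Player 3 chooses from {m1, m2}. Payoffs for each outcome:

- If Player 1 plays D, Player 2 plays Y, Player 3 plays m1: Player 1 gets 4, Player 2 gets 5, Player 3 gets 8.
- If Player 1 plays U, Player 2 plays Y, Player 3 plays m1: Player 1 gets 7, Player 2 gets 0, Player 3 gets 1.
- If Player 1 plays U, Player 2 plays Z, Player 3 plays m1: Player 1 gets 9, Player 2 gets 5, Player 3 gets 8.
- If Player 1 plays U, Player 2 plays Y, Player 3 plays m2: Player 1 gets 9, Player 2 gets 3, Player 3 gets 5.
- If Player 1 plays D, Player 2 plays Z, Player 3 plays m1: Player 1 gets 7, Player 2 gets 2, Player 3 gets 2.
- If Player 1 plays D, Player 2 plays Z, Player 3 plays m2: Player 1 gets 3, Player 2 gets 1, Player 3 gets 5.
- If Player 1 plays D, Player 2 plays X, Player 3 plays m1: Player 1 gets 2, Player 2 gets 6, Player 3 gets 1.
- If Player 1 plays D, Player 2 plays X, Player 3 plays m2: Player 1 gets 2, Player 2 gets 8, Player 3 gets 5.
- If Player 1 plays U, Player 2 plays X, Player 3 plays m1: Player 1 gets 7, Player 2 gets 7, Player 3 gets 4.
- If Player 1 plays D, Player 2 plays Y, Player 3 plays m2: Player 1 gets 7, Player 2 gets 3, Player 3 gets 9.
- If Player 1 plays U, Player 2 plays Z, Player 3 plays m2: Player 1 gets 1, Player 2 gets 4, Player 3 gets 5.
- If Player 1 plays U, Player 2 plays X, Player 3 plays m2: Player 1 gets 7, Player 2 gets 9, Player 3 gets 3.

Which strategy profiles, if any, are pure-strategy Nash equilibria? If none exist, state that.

(U, X, m1): Player 1 gets 7, best alternative 2; Player 2 gets 7, best alternative 5; Player 3 gets 4, best alternative 3. No profitable deviation — NE.
(U, X, m2): Player 3 can switch to m1 (3 → 4). Not NE.
(U, Y, m1): Player 2 can switch to X (0 → 7). Not NE.
(U, Y, m2): Player 2 can switch to X (3 → 9). Not NE.
(U, Z, m1): Player 2 can switch to X (5 → 7). Not NE.
(U, Z, m2): Player 1 can switch to D (1 → 3). Not NE.
(D, X, m1): Player 1 can switch to U (2 → 7). Not NE.
(D, X, m2): Player 1 can switch to U (2 → 7). Not NE.
(D, Y, m1): Player 1 can switch to U (4 → 7). Not NE.
(D, Y, m2): Player 1 can switch to U (7 → 9). Not NE.
(D, Z, m1): Player 1 can switch to U (7 → 9). Not NE.
(The remaining 1 profile has a profitable deviation by the same check.)

The unique pure-strategy Nash equilibrium is (U, X, m1).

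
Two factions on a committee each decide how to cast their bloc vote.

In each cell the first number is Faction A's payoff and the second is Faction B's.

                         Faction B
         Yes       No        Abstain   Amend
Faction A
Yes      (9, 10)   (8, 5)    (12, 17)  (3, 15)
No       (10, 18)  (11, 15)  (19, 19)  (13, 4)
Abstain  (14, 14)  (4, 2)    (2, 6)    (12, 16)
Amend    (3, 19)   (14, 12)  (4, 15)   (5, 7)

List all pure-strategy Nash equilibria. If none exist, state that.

Faction A against Yes: payoffs 9, 10, 14, 3 → best response Abstain.
Faction A against No: payoffs 8, 11, 4, 14 → best response Amend.
Faction A against Abstain: payoffs 12, 19, 2, 4 → best response No.
Faction A against Amend: payoffs 3, 13, 12, 5 → best response No.
Faction B against Yes: payoffs 10, 5, 17, 15 → best response Abstain.
Faction B against No: payoffs 18, 15, 19, 4 → best response Abstain.
Faction B against Abstain: payoffs 14, 2, 6, 16 → best response Amend.
Faction B against Amend: payoffs 19, 12, 15, 7 → best response Yes.
Mutual best responses: (No, Abstain).

Pure NE: (No, Abstain)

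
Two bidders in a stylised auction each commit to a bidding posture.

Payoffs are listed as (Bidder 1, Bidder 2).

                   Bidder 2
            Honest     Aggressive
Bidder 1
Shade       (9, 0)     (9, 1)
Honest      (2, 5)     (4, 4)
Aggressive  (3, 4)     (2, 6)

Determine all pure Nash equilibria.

Bidder 1 against Honest: payoffs 9, 2, 3 → best response Shade.
Bidder 1 against Aggressive: payoffs 9, 4, 2 → best response Shade.
Bidder 2 against Shade: payoffs 0, 1 → best response Aggressive.
Bidder 2 against Honest: payoffs 5, 4 → best response Honest.
Bidder 2 against Aggressive: payoffs 4, 6 → best response Aggressive.
Mutual best responses: (Shade, Aggressive).

(Shade, Aggressive)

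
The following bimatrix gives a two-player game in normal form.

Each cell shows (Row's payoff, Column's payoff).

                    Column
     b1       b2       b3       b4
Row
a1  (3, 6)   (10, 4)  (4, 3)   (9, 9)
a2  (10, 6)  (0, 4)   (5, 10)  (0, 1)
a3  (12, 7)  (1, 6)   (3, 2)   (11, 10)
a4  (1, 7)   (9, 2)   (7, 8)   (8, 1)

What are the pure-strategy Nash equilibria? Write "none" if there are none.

Mark each player's best response to every combination of opponents' strategies; a profile where every player is best-responding is a pure Nash equilibrium.
Row against b1: payoffs 3, 10, 12, 1 → best response a3.
Row against b2: payoffs 10, 0, 1, 9 → best response a1.
Row against b3: payoffs 4, 5, 3, 7 → best response a4.
Row against b4: payoffs 9, 0, 11, 8 → best response a3.
Column against a1: payoffs 6, 4, 3, 9 → best response b4.
Column against a2: payoffs 6, 4, 10, 1 → best response b3.
Column against a3: payoffs 7, 6, 2, 10 → best response b4.
Column against a4: payoffs 7, 2, 8, 1 → best response b3.
Mutual best responses: (a3, b4); (a4, b3).

The pure Nash equilibria are (a3, b4); (a4, b3).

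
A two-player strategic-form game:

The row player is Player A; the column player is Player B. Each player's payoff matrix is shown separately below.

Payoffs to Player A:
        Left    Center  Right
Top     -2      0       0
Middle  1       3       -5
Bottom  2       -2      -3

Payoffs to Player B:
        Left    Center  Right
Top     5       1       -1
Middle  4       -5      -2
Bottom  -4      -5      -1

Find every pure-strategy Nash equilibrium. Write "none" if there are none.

This game has no pure Nash equilibrium.

Mark each player's best response to every combination of opponents' strategies; a profile where every player is best-responding is a pure Nash equilibrium.
Player A against Left: payoffs -2, 1, 2 → best response Bottom.
Player A against Center: payoffs 0, 3, -2 → best response Middle.
Player A against Right: payoffs 0, -5, -3 → best response Top.
Player B against Top: payoffs 5, 1, -1 → best response Left.
Player B against Middle: payoffs 4, -5, -2 → best response Left.
Player B against Bottom: payoffs -4, -5, -1 → best response Right.
No profile is a mutual best response for all players.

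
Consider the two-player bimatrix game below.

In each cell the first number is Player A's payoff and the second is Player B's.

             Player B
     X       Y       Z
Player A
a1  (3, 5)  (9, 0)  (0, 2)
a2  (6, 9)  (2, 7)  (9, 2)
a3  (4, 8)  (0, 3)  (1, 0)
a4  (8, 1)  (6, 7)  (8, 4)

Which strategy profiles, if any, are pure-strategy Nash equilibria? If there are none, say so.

Player A against X: payoffs 3, 6, 4, 8 → best response a4.
Player A against Y: payoffs 9, 2, 0, 6 → best response a1.
Player A against Z: payoffs 0, 9, 1, 8 → best response a2.
Player B against a1: payoffs 5, 0, 2 → best response X.
Player B against a2: payoffs 9, 7, 2 → best response X.
Player B against a3: payoffs 8, 3, 0 → best response X.
Player B against a4: payoffs 1, 7, 4 → best response Y.
No profile is a mutual best response for all players.

This game has no pure Nash equilibrium.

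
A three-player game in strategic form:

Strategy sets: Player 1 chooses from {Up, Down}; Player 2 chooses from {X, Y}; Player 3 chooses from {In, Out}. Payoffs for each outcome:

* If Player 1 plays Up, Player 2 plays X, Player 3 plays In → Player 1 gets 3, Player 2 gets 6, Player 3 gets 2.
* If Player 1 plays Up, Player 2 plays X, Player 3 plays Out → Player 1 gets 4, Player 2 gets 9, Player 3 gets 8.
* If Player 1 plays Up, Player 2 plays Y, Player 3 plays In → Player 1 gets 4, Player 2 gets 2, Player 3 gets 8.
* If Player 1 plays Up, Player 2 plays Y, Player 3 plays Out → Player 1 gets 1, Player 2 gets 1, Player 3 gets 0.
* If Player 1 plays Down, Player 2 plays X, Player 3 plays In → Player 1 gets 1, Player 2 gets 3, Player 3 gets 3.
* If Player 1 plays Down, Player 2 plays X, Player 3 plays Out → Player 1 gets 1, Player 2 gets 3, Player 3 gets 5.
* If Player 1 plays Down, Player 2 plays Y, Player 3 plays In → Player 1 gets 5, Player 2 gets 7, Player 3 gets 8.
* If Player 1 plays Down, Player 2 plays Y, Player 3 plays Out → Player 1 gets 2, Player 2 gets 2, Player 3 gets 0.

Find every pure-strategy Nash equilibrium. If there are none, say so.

Pure-strategy Nash equilibria: (Up, X, Out), (Down, Y, In)

Player 1 against (X, In): payoffs 3, 1 → best response Up.
Player 1 against (X, Out): payoffs 4, 1 → best response Up.
Player 1 against (Y, In): payoffs 4, 5 → best response Down.
Player 1 against (Y, Out): payoffs 1, 2 → best response Down.
Player 2 against (Up, In): payoffs 6, 2 → best response X.
Player 2 against (Up, Out): payoffs 9, 1 → best response X.
Player 2 against (Down, In): payoffs 3, 7 → best response Y.
Player 2 against (Down, Out): payoffs 3, 2 → best response X.
Player 3 against (Up, X): payoffs 2, 8 → best response Out.
Player 3 against (Up, Y): payoffs 8, 0 → best response In.
Player 3 against (Down, X): payoffs 3, 5 → best response Out.
Player 3 against (Down, Y): payoffs 8, 0 → best response In.
Mutual best responses: (Up, X, Out); (Down, Y, In).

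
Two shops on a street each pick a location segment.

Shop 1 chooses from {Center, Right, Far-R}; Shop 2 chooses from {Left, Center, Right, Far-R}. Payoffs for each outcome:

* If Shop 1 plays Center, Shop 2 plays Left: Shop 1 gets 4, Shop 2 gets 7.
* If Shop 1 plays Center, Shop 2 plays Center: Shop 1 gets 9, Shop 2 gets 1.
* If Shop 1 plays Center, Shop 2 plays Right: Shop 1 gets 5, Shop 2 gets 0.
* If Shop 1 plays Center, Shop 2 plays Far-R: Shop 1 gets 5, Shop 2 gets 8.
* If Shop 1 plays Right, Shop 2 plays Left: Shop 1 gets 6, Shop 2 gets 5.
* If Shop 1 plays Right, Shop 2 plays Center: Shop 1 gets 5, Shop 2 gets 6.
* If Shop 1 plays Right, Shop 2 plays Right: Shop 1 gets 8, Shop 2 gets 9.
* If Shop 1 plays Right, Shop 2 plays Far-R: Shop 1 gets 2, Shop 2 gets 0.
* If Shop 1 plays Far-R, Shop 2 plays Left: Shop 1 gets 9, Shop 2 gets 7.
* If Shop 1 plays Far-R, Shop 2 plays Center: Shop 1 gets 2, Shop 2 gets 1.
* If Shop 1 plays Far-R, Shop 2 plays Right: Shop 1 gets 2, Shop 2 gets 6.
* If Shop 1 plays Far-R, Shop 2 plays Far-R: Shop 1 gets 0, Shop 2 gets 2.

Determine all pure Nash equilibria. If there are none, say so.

(Center, Left): Shop 1 can switch to Right (4 → 6). Not NE.
(Center, Center): Shop 2 can switch to Left (1 → 7). Not NE.
(Center, Right): Shop 1 can switch to Right (5 → 8). Not NE.
(Center, Far-R): Shop 1 gets 5, best alternative 2; Shop 2 gets 8, best alternative 7. No profitable deviation — NE.
(Right, Left): Shop 1 can switch to Far-R (6 → 9). Not NE.
(Right, Center): Shop 1 can switch to Center (5 → 9). Not NE.
(Right, Right): Shop 1 gets 8, best alternative 5; Shop 2 gets 9, best alternative 6. No profitable deviation — NE.
(Right, Far-R): Shop 1 can switch to Center (2 → 5). Not NE.
(Far-R, Left): Shop 1 gets 9, best alternative 6; Shop 2 gets 7, best alternative 6. No profitable deviation — NE.
(Far-R, Center): Shop 1 can switch to Center (2 → 9). Not NE.
(Far-R, Right): Shop 1 can switch to Center (2 → 5). Not NE.
(The remaining 1 profile has a profitable deviation by the same check.)

Pure-strategy Nash equilibria: (Center, Far-R) and (Right, Right) and (Far-R, Left)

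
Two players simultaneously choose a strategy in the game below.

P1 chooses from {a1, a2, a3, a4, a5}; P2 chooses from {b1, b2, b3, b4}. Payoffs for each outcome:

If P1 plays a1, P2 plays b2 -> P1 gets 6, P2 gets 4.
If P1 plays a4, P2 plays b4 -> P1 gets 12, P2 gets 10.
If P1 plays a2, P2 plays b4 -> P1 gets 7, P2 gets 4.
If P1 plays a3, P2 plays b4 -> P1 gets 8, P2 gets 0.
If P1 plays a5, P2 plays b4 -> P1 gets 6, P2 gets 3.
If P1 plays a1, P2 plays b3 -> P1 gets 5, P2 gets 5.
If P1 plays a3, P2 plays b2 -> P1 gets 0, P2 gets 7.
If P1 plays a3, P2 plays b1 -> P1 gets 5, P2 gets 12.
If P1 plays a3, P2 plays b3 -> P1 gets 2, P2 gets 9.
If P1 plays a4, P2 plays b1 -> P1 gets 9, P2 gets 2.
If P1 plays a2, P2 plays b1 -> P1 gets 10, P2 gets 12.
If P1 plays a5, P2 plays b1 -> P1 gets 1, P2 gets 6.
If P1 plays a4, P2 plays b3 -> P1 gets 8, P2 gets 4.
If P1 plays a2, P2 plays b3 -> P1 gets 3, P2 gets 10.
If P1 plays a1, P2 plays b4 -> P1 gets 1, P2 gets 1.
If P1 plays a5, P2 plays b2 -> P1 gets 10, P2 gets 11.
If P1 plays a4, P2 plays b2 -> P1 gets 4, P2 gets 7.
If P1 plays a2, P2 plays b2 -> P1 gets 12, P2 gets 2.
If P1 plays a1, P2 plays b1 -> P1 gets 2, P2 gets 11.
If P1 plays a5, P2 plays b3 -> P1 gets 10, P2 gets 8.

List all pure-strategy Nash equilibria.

(a2, b1) and (a4, b4)

Check each profile: it is a Nash equilibrium iff no player can strictly gain by switching unilaterally.
(a1, b1): P1 can switch to a2 (2 → 10). Not NE.
(a1, b2): P1 can switch to a2 (6 → 12). Not NE.
(a1, b3): P1 can switch to a4 (5 → 8). Not NE.
(a1, b4): P1 can switch to a2 (1 → 7). Not NE.
(a2, b1): P1 gets 10, best alternative 9; P2 gets 12, best alternative 10. No profitable deviation — NE.
(a2, b2): P2 can switch to b1 (2 → 12). Not NE.
(a2, b3): P1 can switch to a1 (3 → 5). Not NE.
(a2, b4): P1 can switch to a3 (7 → 8). Not NE.
(a3, b1): P1 can switch to a2 (5 → 10). Not NE.
(a4, b4): P1 gets 12, best alternative 8; P2 gets 10, best alternative 7. No profitable deviation — NE.
(The remaining 10 profiles each have a profitable deviation by the same check.)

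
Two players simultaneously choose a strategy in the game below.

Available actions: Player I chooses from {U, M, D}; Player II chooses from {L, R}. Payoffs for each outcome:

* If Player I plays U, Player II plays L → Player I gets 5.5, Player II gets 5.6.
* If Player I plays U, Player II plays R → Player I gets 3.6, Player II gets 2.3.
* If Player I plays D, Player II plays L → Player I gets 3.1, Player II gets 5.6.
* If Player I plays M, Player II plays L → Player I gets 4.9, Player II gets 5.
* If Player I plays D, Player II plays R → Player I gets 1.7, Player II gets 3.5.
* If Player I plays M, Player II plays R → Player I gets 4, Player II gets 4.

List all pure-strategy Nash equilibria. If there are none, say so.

Player I against L: payoffs 5.5, 4.9, 3.1 → best response U.
Player I against R: payoffs 3.6, 4, 1.7 → best response M.
Player II against U: payoffs 5.6, 2.3 → best response L.
Player II against M: payoffs 5, 4 → best response L.
Player II against D: payoffs 5.6, 3.5 → best response L.
Mutual best responses: (U, L).

(U, L)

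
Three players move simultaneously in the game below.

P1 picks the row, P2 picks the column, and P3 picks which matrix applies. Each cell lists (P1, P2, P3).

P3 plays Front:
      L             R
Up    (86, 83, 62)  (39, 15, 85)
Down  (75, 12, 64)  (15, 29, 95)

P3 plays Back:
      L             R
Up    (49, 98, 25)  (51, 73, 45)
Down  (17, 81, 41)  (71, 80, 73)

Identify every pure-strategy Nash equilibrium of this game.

Check each profile: it is a Nash equilibrium iff no player can strictly gain by switching unilaterally.
(Up, L, Front): P1 gets 86, best alternative 75; P2 gets 83, best alternative 15; P3 gets 62, best alternative 25. No profitable deviation — NE.
(Up, L, Back): P3 can switch to Front (25 → 62). Not NE.
(Up, R, Front): P2 can switch to L (15 → 83). Not NE.
(Up, R, Back): P1 can switch to Down (51 → 71). Not NE.
(Down, L, Front): P1 can switch to Up (75 → 86). Not NE.
(Down, L, Back): P1 can switch to Up (17 → 49). Not NE.
(Down, R, Front): P1 can switch to Up (15 → 39). Not NE.
(Down, R, Back): P2 can switch to L (80 → 81). Not NE.

(Up, L, Front)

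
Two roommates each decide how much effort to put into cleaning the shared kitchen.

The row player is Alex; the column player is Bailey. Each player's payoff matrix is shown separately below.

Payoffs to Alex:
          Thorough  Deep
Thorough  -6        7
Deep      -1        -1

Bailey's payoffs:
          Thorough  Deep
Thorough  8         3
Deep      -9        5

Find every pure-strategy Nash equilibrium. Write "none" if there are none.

none

Alex against Thorough: payoffs -6, -1 → best response Deep.
Alex against Deep: payoffs 7, -1 → best response Thorough.
Bailey against Thorough: payoffs 8, 3 → best response Thorough.
Bailey against Deep: payoffs -9, 5 → best response Deep.
No profile is a mutual best response for all players.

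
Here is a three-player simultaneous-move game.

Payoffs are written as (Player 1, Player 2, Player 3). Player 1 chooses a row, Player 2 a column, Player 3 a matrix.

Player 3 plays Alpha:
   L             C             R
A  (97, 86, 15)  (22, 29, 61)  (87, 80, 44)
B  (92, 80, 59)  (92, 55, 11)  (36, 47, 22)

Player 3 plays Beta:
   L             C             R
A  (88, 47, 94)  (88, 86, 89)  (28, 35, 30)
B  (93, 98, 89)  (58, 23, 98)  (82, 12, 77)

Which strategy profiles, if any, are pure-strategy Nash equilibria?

(A, C, Beta) and (B, L, Beta)

For each player, find the best response to each opponent profile; mutual best responses are the pure NE.
Player 1 against (L, Alpha): payoffs 97, 92 → best response A.
Player 1 against (L, Beta): payoffs 88, 93 → best response B.
Player 1 against (C, Alpha): payoffs 22, 92 → best response B.
Player 1 against (C, Beta): payoffs 88, 58 → best response A.
Player 1 against (R, Alpha): payoffs 87, 36 → best response A.
Player 1 against (R, Beta): payoffs 28, 82 → best response B.
Player 2 against (A, Alpha): payoffs 86, 29, 80 → best response L.
Player 2 against (A, Beta): payoffs 47, 86, 35 → best response C.
Player 2 against (B, Alpha): payoffs 80, 55, 47 → best response L.
Player 2 against (B, Beta): payoffs 98, 23, 12 → best response L.
Player 3 against (A, L): payoffs 15, 94 → best response Beta.
Player 3 against (A, C): payoffs 61, 89 → best response Beta.
Player 3 against (A, R): payoffs 44, 30 → best response Alpha.
Player 3 against (B, L): payoffs 59, 89 → best response Beta.
Player 3 against (B, C): payoffs 11, 98 → best response Beta.
Player 3 against (B, R): payoffs 22, 77 → best response Beta.
Mutual best responses: (A, C, Beta); (B, L, Beta).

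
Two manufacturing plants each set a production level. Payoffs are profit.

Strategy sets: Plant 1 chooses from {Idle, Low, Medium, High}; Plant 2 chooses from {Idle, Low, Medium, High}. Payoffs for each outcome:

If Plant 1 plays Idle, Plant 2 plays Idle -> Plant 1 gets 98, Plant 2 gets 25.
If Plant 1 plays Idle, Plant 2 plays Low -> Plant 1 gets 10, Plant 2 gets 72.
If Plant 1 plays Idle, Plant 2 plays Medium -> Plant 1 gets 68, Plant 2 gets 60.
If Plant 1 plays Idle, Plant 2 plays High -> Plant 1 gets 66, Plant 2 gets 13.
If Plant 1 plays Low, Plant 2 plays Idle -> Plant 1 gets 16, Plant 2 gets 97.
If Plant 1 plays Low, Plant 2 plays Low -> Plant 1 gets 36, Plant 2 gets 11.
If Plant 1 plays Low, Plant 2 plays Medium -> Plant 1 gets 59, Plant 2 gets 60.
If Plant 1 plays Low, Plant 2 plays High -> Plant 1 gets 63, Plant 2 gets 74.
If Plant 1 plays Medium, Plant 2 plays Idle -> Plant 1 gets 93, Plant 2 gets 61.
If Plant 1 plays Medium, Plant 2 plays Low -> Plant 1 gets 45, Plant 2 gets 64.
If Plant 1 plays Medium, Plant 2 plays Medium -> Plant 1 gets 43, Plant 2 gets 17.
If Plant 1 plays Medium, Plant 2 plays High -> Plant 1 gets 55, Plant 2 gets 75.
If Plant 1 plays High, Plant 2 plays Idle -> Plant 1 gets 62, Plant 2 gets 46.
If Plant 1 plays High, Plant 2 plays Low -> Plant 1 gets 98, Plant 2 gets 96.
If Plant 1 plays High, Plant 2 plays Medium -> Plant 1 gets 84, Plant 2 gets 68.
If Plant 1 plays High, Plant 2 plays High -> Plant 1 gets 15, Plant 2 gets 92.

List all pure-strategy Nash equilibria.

(High, Low)

Check each profile: it is a Nash equilibrium iff no player can strictly gain by switching unilaterally.
(Idle, Idle): Plant 2 can switch to Low (25 → 72). Not NE.
(Idle, Low): Plant 1 can switch to Low (10 → 36). Not NE.
(Idle, Medium): Plant 1 can switch to High (68 → 84). Not NE.
(Idle, High): Plant 2 can switch to Idle (13 → 25). Not NE.
(Low, Idle): Plant 1 can switch to Idle (16 → 98). Not NE.
(Low, Low): Plant 1 can switch to Medium (36 → 45). Not NE.
(Low, Medium): Plant 1 can switch to Idle (59 → 68). Not NE.
(Low, High): Plant 1 can switch to Idle (63 → 66). Not NE.
(Medium, Idle): Plant 1 can switch to Idle (93 → 98). Not NE.
(Medium, Low): Plant 1 can switch to High (45 → 98). Not NE.
(Medium, Medium): Plant 1 can switch to Idle (43 → 68). Not NE.
(Medium, High): Plant 1 can switch to Idle (55 → 66). Not NE.
(High, Low): Plant 1 gets 98, best alternative 45; Plant 2 gets 96, best alternative 92. No profitable deviation — NE.
(The remaining 3 profiles each have a profitable deviation by the same check.)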